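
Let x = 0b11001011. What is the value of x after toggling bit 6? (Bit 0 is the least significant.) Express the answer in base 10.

x = 11001011
bit 6 is currently 1; toggle it via x ^ (1 << 6) = x ^ 64
→ 10001011 = 139

139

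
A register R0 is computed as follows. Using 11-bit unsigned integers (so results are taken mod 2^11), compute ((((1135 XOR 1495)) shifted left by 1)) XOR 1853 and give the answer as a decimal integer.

1101

1135 = 10001101111
1495 = 10111010111
→ XOR → 00110111000 = 440
→ shifted left by 1 (mod 2^11) → 01101110000 = 880
1853 = 11100111101
→ XOR → 10001001101 = 1101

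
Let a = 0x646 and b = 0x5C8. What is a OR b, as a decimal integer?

0x646 = 11001000110
0x5C8 = 10111001000
 OR → 11111001110 = 1998

1998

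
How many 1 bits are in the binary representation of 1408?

1408 = 10110000000
Count the 1s: 1 + 1 + 1 = 3

3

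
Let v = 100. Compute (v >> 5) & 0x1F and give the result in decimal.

3

v = 0001100100
Shift right by 5: 00011
Mask low 5 bits: 00011 = 3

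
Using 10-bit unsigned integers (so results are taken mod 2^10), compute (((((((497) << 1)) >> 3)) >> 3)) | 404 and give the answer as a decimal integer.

497 = 0111110001
→ << 1 (mod 2^10) → 1111100010 = 994
→ >> 3 → 0001111100 = 124
→ >> 3 → 0000001111 = 15
404 = 0110010100
→ | → 0110011111 = 415

415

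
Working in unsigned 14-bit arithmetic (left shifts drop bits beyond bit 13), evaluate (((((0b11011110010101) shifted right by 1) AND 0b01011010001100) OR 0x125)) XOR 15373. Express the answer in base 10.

12192

0b11011110010101 = 11011110010101
→ shifted right by 1 → 01101111001010 = 7114
0b01011010001100 = 01011010001100
→ AND → 01001010001000 = 4744
0x125 = 00000100100101
→ OR → 01001110101101 = 5037
15373 = 11110000001101
→ XOR → 10111110100000 = 12192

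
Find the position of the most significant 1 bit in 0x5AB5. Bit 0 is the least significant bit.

14

0x5AB5 = 101101010110101
The topmost 1 is at position 14 (since 2^14 = 16384 ≤ 23221 < 32768).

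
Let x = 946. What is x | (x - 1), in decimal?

947

x = 1110110010 = 946
x - 1 = 1110110001
OR    = 1110110011 = 947
(x | (x - 1) sets all bits below the lowest set bit.)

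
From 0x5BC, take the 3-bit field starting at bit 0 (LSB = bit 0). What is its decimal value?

4

v = 010110111100
Shift right by 0: 010110111100
Mask low 3 bits: 100 = 4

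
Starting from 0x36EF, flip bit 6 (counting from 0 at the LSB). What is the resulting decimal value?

13999

x = 011011011101111
bit 6 is currently 1; toggle it via x ^ (1 << 6) = x ^ 64
→ 011011010101111 = 13999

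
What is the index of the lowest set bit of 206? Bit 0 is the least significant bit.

1

206 = 11001110
Trailing zeros: 1, so the lowest set bit is bit 1 (value 2).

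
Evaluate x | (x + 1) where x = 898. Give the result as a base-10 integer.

x = 1110000010 = 898
x + 1 = 1110000011
OR    = 1110000011 = 899
(x | (x + 1) sets the lowest cleared bit.)

899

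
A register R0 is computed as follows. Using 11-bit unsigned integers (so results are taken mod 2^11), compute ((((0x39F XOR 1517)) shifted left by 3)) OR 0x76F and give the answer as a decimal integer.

2047

0x39F = 01110011111
1517 = 10111101101
→ XOR → 11001110010 = 1650
→ shifted left by 3 (mod 2^11) → 01110010000 = 912
0x76F = 11101101111
→ OR → 11111111111 = 2047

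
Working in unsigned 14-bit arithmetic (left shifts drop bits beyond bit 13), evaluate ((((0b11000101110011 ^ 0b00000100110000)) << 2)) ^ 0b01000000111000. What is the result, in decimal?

0b11000101110011 = 11000101110011
0b00000100110000 = 00000100110000
→ ^ → 11000001000011 = 12355
→ << 2 (mod 2^14) → 00000100001100 = 268
0b01000000111000 = 01000000111000
→ ^ → 01000100110100 = 4404

4404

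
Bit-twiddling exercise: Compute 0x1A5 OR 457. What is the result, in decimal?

0x1A5 = 110100101
457 = 111001001
 OR → 111101101 = 493

493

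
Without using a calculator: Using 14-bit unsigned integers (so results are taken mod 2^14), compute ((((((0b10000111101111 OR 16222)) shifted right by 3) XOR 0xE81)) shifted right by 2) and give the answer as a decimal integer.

0b10000111101111 = 10000111101111
16222 = 11111101011110
→ OR → 11111111111111 = 16383
→ shifted right by 3 → 00011111111111 = 2047
0xE81 = 00111010000001
→ XOR → 00100101111110 = 2430
→ shifted right by 2 → 00001001011111 = 607

607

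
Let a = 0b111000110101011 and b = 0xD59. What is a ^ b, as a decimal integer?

a = 111000110101011
0xD59 = 000110101011001
XOR → 111110011110010 = 31986

31986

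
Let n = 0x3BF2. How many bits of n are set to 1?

10

0x3BF2 = 11101111110010
Count the 1s: 1 + 1 + 1 + 1 + 1 + 1 + 1 + 1 + 1 + 1 = 10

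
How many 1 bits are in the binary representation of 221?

221 = 11011101
Count the 1s: 1 + 1 + 1 + 1 + 1 + 1 = 6

6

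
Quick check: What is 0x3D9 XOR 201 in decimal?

0x3D9 = 1111011001
201 = 0011001001
XOR → 1100010000 = 784

784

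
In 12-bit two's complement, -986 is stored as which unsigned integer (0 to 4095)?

3110

986 in 12 bits: 001111011010
Invert: 110000100101
Add 1:  110000100110 = 3110
(Check: 2^12 - 986 = 4096 - 986 = 3110.)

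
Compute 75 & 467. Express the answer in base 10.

75 = 001001011
467 = 111010011
AND → 001000011 = 67

67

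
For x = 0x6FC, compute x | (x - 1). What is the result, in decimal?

x = 11011111100 = 1788
x - 1 = 11011111011
OR    = 11011111111 = 1791
(x | (x - 1) sets all bits below the lowest set bit.)

1791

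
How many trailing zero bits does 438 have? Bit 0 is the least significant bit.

1

438 = 110110110
Trailing zeros: 1, so the lowest set bit is bit 1 (value 2).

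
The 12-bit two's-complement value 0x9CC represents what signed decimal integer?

-1588

pattern = 100111001100 (MSB is 1 ⇒ negative)
Invert: 011000110011, add 1 → 011000110100 = 1588, so the value is -1588.
(Equivalently: 2508 - 2^12 = 2508 - 4096 = -1588.)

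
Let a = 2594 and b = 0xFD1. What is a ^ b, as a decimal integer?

1523

2594 = 101000100010
0xFD1 = 111111010001
XOR → 010111110011 = 1523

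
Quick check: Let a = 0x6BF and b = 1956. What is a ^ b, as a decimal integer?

283

0x6BF = 11010111111
1956 = 11110100100
XOR → 00100011011 = 283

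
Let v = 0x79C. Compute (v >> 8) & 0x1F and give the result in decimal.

v = 00011110011100
Shift right by 8: 000111
Mask low 5 bits: 00111 = 7

7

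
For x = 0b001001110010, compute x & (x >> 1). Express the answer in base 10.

x = 1001110010 = 626
x>>1 = 0100111001
AND  = 0000110000 = 48
(x & (x >> 1) has a 1 wherever x has two consecutive 1 bits.)

48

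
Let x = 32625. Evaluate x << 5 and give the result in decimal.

32625 = 00000111111101110001
shift left by 5 → 11111110111000100000 = 1044000
(equivalently, 32625 × 2^5 = 32625 × 32)

1044000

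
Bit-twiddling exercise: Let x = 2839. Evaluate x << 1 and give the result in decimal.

2839 = 0101100010111
shift left by 1 → 1011000101110 = 5678
(equivalently, 2839 × 2^1 = 2839 × 2)

5678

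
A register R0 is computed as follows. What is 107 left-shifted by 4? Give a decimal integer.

1712

107 = 00001101011
shift left by 4 → 11010110000 = 1712
(equivalently, 107 × 2^4 = 107 × 16)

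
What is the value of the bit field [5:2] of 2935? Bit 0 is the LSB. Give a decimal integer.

v = 101101110111
Shift right by 2: 1011011101
Mask low 4 bits: 1101 = 13

13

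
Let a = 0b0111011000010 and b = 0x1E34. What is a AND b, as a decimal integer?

a = 0111011000010
0x1E34 = 1111000110100
AND → 0111000000000 = 3584

3584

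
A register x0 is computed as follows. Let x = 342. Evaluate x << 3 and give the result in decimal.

2736

342 = 000101010110
shift left by 3 → 101010110000 = 2736
(equivalently, 342 × 2^3 = 342 × 8)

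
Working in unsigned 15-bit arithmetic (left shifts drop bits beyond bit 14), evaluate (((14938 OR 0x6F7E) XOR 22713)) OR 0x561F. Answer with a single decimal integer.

30687

14938 = 011101001011010
0x6F7E = 110111101111110
→ OR → 111111101111110 = 32638
22713 = 101100010111001
→ XOR → 010011111000111 = 10183
0x561F = 101011000011111
→ OR → 111011111011111 = 30687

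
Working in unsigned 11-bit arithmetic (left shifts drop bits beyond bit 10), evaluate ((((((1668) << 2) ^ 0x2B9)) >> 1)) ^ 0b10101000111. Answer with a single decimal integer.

1299

1668 = 11010000100
→ << 2 (mod 2^11) → 01000010000 = 528
0x2B9 = 01010111001
→ ^ → 00010101001 = 169
→ >> 1 → 00001010100 = 84
0b10101000111 = 10101000111
→ ^ → 10100010011 = 1299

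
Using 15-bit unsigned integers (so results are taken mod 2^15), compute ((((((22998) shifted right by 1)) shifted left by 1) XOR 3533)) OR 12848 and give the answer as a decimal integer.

30267

22998 = 101100111010110
→ shifted right by 1 → 010110011101011 = 11499
→ shifted left by 1 (mod 2^15) → 101100111010110 = 22998
3533 = 000110111001101
→ XOR → 101010000011011 = 21531
12848 = 011001000110000
→ OR → 111011000111011 = 30267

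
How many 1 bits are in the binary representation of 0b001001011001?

n = 1001011001
Count the 1s: 1 + 1 + 1 + 1 + 1 = 5

5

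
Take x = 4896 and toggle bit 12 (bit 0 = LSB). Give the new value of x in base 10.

800

x = 1001100100000
bit 12 is currently 1; toggle it via x ^ (1 << 12) = x ^ 4096
→ 0001100100000 = 800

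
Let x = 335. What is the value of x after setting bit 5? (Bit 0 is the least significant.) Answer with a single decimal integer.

x = 000101001111
bit 5 is currently 0; set it via x | (1 << 5) = x | 32
→ 000101101111 = 367

367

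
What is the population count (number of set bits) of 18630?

6

18630 = 100100011000110
Count the 1s: 1 + 1 + 1 + 1 + 1 + 1 = 6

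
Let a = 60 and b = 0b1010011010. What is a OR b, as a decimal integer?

60 = 0000111100
b = 1010011010
 OR → 1010111110 = 702

702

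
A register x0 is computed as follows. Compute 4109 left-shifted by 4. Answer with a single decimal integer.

65744

4109 = 00001000000001101
shift left by 4 → 10000000011010000 = 65744
(equivalently, 4109 × 2^4 = 4109 × 16)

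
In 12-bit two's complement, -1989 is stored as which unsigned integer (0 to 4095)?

1989 in 12 bits: 011111000101
Invert: 100000111010
Add 1:  100000111011 = 2107
(Check: 2^12 - 1989 = 4096 - 1989 = 2107.)

2107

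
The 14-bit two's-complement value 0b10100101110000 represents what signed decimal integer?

pattern = 10100101110000 (MSB is 1 ⇒ negative)
Invert: 01011010001111, add 1 → 01011010010000 = 5776, so the value is -5776.
(Equivalently: 10608 - 2^14 = 10608 - 16384 = -5776.)

-5776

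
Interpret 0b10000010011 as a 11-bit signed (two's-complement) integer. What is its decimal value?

pattern = 10000010011 (MSB is 1 ⇒ negative)
Invert: 01111101100, add 1 → 01111101101 = 1005, so the value is -1005.
(Equivalently: 1043 - 2^11 = 1043 - 2048 = -1005.)

-1005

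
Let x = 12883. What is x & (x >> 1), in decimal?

x = 11001001010011 = 12883
x>>1 = 01100100101001
AND  = 01000000000001 = 4097
(x & (x >> 1) has a 1 wherever x has two consecutive 1 bits.)

4097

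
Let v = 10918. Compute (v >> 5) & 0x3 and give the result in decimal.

1

v = 010101010100110
Shift right by 5: 0101010101
Mask low 2 bits: 01 = 1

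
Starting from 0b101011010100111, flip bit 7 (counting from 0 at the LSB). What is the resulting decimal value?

22055

x = 101011010100111
bit 7 is currently 1; toggle it via x ^ (1 << 7) = x ^ 128
→ 101011000100111 = 22055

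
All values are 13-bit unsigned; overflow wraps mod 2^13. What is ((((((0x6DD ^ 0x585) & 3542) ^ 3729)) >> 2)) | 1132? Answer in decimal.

2044

0x6DD = 0011011011101
0x585 = 0010110000101
→ ^ → 0001101011000 = 856
3542 = 0110111010110
→ & → 0000101010000 = 336
3729 = 0111010010001
→ ^ → 0111111000001 = 4033
→ >> 2 → 0001111110000 = 1008
1132 = 0010001101100
→ | → 0011111111100 = 2044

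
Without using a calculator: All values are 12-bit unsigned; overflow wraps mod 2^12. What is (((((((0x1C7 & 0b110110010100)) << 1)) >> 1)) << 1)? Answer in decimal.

776

0x1C7 = 000111000111
0b110110010100 = 110110010100
→ & → 000110000100 = 388
→ << 1 (mod 2^12) → 001100001000 = 776
→ >> 1 → 000110000100 = 388
→ << 1 (mod 2^12) → 001100001000 = 776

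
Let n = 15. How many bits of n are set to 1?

15 = 1111
Count the 1s: 1 + 1 + 1 + 1 = 4

4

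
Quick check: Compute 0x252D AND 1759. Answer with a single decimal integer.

0x252D = 10010100101101
1759 = 00011011011111
AND → 00010000001101 = 1037

1037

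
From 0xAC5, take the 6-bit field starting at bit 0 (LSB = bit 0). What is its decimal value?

5

v = 0101011000101
Shift right by 0: 0101011000101
Mask low 6 bits: 000101 = 5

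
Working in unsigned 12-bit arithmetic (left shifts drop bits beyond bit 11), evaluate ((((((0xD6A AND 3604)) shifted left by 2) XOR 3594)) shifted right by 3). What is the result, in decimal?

0xD6A = 110101101010
3604 = 111000010100
→ AND → 110000000000 = 3072
→ shifted left by 2 (mod 2^12) → 000000000000 = 0
3594 = 111000001010
→ XOR → 111000001010 = 3594
→ shifted right by 3 → 000111000001 = 449

449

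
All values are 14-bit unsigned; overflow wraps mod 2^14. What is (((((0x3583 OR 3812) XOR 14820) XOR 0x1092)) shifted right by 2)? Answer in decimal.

1444

0x3583 = 11010110000011
3812 = 00111011100100
→ OR → 11111111100111 = 16359
14820 = 11100111100100
→ XOR → 00011000000011 = 1539
0x1092 = 01000010010010
→ XOR → 01011010010001 = 5777
→ shifted right by 2 → 00010110100100 = 1444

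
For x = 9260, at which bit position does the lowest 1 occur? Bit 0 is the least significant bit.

9260 = 10010000101100
Trailing zeros: 2, so the lowest set bit is bit 2 (value 4).

2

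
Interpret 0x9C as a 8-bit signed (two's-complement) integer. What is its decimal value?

-100

pattern = 10011100 (MSB is 1 ⇒ negative)
Invert: 01100011, add 1 → 01100100 = 100, so the value is -100.
(Equivalently: 156 - 2^8 = 156 - 256 = -100.)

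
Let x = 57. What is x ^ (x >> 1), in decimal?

x = 111001 = 57
x>>1 = 011100
XOR  = 100101 = 37
(x ^ (x >> 1) gives the standard binary-reflected Gray code of x.)

37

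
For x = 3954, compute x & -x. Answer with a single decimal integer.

2

x = 111101110010 = 3954
-x (two's complement) = …000010001110
AND   = 000000000010 = 2
(x & -x isolates the lowest set bit of x.)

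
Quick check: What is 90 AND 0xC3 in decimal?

66

90 = 01011010
0xC3 = 11000011
AND → 01000010 = 66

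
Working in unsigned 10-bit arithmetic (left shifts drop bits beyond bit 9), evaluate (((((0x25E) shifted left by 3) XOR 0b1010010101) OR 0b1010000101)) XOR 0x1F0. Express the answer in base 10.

789

0x25E = 1001011110
→ shifted left by 3 (mod 2^10) → 1011110000 = 752
0b1010010101 = 1010010101
→ XOR → 0001100101 = 101
0b1010000101 = 1010000101
→ OR → 1011100101 = 741
0x1F0 = 0111110000
→ XOR → 1100010101 = 789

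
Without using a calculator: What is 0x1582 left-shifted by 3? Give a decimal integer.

44048

0x1582 = 0001010110000010
shift left by 3 → 1010110000010000 = 44048
(equivalently, 5506 × 2^3 = 5506 × 8)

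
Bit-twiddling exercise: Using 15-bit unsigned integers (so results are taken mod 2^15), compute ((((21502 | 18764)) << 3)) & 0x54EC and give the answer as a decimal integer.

21502 = 101001111111110
18764 = 100100101001100
→ | → 101101111111110 = 23550
→ << 3 (mod 2^15) → 101111111110000 = 24560
0x54EC = 101010011101100
→ & → 101010011100000 = 21728

21728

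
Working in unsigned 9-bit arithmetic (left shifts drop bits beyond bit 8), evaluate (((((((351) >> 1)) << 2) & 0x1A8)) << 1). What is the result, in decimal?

336

351 = 101011111
→ >> 1 → 010101111 = 175
→ << 2 (mod 2^9) → 010111100 = 188
0x1A8 = 110101000
→ & → 010101000 = 168
→ << 1 (mod 2^9) → 101010000 = 336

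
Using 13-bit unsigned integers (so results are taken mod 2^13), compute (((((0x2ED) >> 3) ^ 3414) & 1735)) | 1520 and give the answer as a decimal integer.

1523

0x2ED = 0001011101101
→ >> 3 → 0000001011101 = 93
3414 = 0110101010110
→ ^ → 0110100001011 = 3339
1735 = 0011011000111
→ & → 0010000000011 = 1027
1520 = 0010111110000
→ | → 0010111110011 = 1523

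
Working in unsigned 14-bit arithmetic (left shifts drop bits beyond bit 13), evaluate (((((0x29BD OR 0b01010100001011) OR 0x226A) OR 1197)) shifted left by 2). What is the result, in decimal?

16380

0x29BD = 10100110111101
0b01010100001011 = 01010100001011
→ OR → 11110110111111 = 15807
0x226A = 10001001101010
→ OR → 11111111111111 = 16383
1197 = 00010010101101
→ OR → 11111111111111 = 16383
→ shifted left by 2 (mod 2^14) → 11111111111100 = 16380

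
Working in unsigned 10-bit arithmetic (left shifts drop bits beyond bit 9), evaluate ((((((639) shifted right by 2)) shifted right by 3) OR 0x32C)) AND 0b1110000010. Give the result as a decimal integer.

639 = 1001111111
→ shifted right by 2 → 0010011111 = 159
→ shifted right by 3 → 0000010011 = 19
0x32C = 1100101100
→ OR → 1100111111 = 831
0b1110000010 = 1110000010
→ AND → 1100000010 = 770

770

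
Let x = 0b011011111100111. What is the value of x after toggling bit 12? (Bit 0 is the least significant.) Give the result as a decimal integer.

x = 011011111100111
bit 12 is currently 1; toggle it via x ^ (1 << 12) = x ^ 4096
→ 010011111100111 = 10215

10215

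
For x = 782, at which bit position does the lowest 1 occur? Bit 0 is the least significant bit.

782 = 1100001110
Trailing zeros: 1, so the lowest set bit is bit 1 (value 2).

1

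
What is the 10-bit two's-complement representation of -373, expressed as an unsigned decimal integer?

373 in 10 bits: 0101110101
Invert: 1010001010
Add 1:  1010001011 = 651
(Check: 2^10 - 373 = 1024 - 373 = 651.)

651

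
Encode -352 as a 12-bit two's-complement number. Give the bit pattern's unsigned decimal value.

3744

352 in 12 bits: 000101100000
Invert: 111010011111
Add 1:  111010100000 = 3744
(Check: 2^12 - 352 = 4096 - 352 = 3744.)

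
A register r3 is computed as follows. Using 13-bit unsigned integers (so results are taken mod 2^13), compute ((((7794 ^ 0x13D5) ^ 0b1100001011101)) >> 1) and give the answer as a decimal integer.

7794 = 1111001110010
0x13D5 = 1001111010101
→ ^ → 0110110100111 = 3495
0b1100001011101 = 1100001011101
→ ^ → 1010111111010 = 5626
→ >> 1 → 0101011111101 = 2813

2813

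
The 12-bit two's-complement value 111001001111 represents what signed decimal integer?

-433

pattern = 111001001111 (MSB is 1 ⇒ negative)
Invert: 000110110000, add 1 → 000110110001 = 433, so the value is -433.
(Equivalently: 3663 - 2^12 = 3663 - 4096 = -433.)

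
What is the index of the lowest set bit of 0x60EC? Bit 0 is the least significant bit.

2

0x60EC = 110000011101100
Trailing zeros: 2, so the lowest set bit is bit 2 (value 4).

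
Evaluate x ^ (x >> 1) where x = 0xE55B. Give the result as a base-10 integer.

x = 1110010101011011 = 58715
x>>1 = 0111001010101101
XOR  = 1001011111110110 = 38902
(x ^ (x >> 1) gives the standard binary-reflected Gray code of x.)

38902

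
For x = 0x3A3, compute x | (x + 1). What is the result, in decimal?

x = 1110100011 = 931
x + 1 = 1110100100
OR    = 1110100111 = 935
(x | (x + 1) sets the lowest cleared bit.)

935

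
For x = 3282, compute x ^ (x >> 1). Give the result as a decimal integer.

x = 110011010010 = 3282
x>>1 = 011001101001
XOR  = 101010111011 = 2747
(x ^ (x >> 1) gives the standard binary-reflected Gray code of x.)

2747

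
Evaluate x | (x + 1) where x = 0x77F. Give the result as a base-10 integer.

x = 11101111111 = 1919
x + 1 = 11110000000
OR    = 11111111111 = 2047
(x | (x + 1) sets the lowest cleared bit.)

2047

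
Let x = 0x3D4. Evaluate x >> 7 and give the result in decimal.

0x3D4 = 1111010100
shift right by 7 → 0000000111 = 7
(equivalently, floor(980 / 128))

7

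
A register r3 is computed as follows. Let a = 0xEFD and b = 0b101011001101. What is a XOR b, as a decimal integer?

0xEFD = 111011111101
b = 101011001101
XOR → 010000110000 = 1072

1072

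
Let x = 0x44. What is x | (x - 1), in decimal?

x = 1000100 = 68
x - 1 = 1000011
OR    = 1000111 = 71
(x | (x - 1) sets all bits below the lowest set bit.)

71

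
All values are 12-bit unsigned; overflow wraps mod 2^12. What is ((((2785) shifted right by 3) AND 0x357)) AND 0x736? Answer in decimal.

276

2785 = 101011100001
→ shifted right by 3 → 000101011100 = 348
0x357 = 001101010111
→ AND → 000101010100 = 340
0x736 = 011100110110
→ AND → 000100010100 = 276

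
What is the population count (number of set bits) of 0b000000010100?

2

n = 10100
Count the 1s: 1 + 1 = 2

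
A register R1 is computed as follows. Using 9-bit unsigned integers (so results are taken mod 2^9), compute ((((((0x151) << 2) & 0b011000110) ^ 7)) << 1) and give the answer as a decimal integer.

134

0x151 = 101010001
→ << 2 (mod 2^9) → 101000100 = 324
0b011000110 = 011000110
→ & → 001000100 = 68
7 = 000000111
→ ^ → 001000011 = 67
→ << 1 (mod 2^9) → 010000110 = 134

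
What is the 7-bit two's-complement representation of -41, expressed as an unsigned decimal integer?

87

41 in 7 bits: 0101001
Invert: 1010110
Add 1:  1010111 = 87
(Check: 2^7 - 41 = 128 - 41 = 87.)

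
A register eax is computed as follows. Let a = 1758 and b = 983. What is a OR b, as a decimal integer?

2015

1758 = 11011011110
983 = 01111010111
 OR → 11111011111 = 2015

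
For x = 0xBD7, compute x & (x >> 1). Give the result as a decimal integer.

451

x = 101111010111 = 3031
x>>1 = 010111101011
AND  = 000111000011 = 451
(x & (x >> 1) has a 1 wherever x has two consecutive 1 bits.)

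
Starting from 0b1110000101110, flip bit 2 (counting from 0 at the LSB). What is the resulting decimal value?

7210

x = 1110000101110
bit 2 is currently 1; toggle it via x ^ (1 << 2) = x ^ 4
→ 1110000101010 = 7210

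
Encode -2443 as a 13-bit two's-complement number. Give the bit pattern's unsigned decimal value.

2443 in 13 bits: 0100110001011
Invert: 1011001110100
Add 1:  1011001110101 = 5749
(Check: 2^13 - 2443 = 8192 - 2443 = 5749.)

5749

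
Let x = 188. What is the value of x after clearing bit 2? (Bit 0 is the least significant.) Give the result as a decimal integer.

184

x = 0010111100
bit 2 is currently 1; clear it via x & ~(1 << 2) = x & ~4
→ 0010111000 = 184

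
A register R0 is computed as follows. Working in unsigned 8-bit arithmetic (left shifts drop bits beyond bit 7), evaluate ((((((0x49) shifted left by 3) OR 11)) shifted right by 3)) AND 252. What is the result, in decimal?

0x49 = 01001001
→ shifted left by 3 (mod 2^8) → 01001000 = 72
11 = 00001011
→ OR → 01001011 = 75
→ shifted right by 3 → 00001001 = 9
252 = 11111100
→ AND → 00001000 = 8

8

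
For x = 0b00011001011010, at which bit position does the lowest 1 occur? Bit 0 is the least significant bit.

1

0b00011001011010 = 11001011010
Trailing zeros: 1, so the lowest set bit is bit 1 (value 2).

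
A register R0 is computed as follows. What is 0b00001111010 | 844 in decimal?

a = 0001111010
844 = 1101001100
 OR → 1101111110 = 894

894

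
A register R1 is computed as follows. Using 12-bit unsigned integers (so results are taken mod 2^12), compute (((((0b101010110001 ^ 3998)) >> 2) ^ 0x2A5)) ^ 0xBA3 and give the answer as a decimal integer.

2125

0b101010110001 = 101010110001
3998 = 111110011110
→ ^ → 010100101111 = 1327
→ >> 2 → 000101001011 = 331
0x2A5 = 001010100101
→ ^ → 001111101110 = 1006
0xBA3 = 101110100011
→ ^ → 100001001101 = 2125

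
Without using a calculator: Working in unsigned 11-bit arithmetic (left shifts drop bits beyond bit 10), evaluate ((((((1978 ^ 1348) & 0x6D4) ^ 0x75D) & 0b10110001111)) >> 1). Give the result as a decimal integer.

708

1978 = 11110111010
1348 = 10101000100
→ ^ → 01011111110 = 766
0x6D4 = 11011010100
→ & → 01011010100 = 724
0x75D = 11101011101
→ ^ → 10110001001 = 1417
0b10110001111 = 10110001111
→ & → 10110001001 = 1417
→ >> 1 → 01011000100 = 708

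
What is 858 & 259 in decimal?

858 = 1101011010
259 = 0100000011
AND → 0100000010 = 258

258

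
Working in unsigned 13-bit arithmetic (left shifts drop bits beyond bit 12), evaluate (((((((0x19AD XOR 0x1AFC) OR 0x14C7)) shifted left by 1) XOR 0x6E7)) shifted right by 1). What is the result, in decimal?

0x19AD = 1100110101101
0x1AFC = 1101011111100
→ XOR → 0001101010001 = 849
0x14C7 = 1010011000111
→ OR → 1011111010111 = 6103
→ shifted left by 1 (mod 2^13) → 0111110101110 = 4014
0x6E7 = 0011011100111
→ XOR → 0100101001001 = 2377
→ shifted right by 1 → 0010010100100 = 1188

1188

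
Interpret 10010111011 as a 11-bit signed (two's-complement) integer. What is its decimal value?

pattern = 10010111011 (MSB is 1 ⇒ negative)
Invert: 01101000100, add 1 → 01101000101 = 837, so the value is -837.
(Equivalently: 1211 - 2^11 = 1211 - 2048 = -837.)

-837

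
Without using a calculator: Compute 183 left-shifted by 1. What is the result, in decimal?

183 = 010110111
shift left by 1 → 101101110 = 366
(equivalently, 183 × 2^1 = 183 × 2)

366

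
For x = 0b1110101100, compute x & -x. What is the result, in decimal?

x = 1110101100 = 940
-x (two's complement) = …0001010100
AND   = 0000000100 = 4
(x & -x isolates the lowest set bit of x.)

4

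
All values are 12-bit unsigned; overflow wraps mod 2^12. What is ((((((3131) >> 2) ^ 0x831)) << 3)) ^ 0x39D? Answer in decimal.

2661

3131 = 110000111011
→ >> 2 → 001100001110 = 782
0x831 = 100000110001
→ ^ → 101100111111 = 2879
→ << 3 (mod 2^12) → 100111111000 = 2552
0x39D = 001110011101
→ ^ → 101001100101 = 2661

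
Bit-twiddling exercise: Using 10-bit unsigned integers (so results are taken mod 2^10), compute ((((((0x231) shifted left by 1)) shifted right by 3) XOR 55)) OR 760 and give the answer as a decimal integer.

763

0x231 = 1000110001
→ shifted left by 1 (mod 2^10) → 0001100010 = 98
→ shifted right by 3 → 0000001100 = 12
55 = 0000110111
→ XOR → 0000111011 = 59
760 = 1011111000
→ OR → 1011111011 = 763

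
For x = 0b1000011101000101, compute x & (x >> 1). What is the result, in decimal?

768

x = 1000011101000101 = 34629
x>>1 = 0100001110100010
AND  = 0000001100000000 = 768
(x & (x >> 1) has a 1 wherever x has two consecutive 1 bits.)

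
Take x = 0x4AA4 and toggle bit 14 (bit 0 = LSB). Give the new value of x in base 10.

2724

x = 100101010100100
bit 14 is currently 1; toggle it via x ^ (1 << 14) = x ^ 16384
→ 000101010100100 = 2724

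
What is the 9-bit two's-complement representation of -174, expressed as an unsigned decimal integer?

174 in 9 bits: 010101110
Invert: 101010001
Add 1:  101010010 = 338
(Check: 2^9 - 174 = 512 - 174 = 338.)

338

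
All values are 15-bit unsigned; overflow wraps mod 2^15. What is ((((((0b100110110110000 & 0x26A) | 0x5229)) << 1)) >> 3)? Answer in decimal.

1162

0b100110110110000 = 100110110110000
0x26A = 000001001101010
→ & → 000000000100000 = 32
0x5229 = 101001000101001
→ | → 101001000101001 = 21033
→ << 1 (mod 2^15) → 010010001010010 = 9298
→ >> 3 → 000010010001010 = 1162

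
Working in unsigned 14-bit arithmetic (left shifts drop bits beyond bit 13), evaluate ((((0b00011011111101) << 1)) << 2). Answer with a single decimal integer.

0b00011011111101 = 00011011111101
→ << 1 (mod 2^14) → 00110111111010 = 3578
→ << 2 (mod 2^14) → 11011111101000 = 14312

14312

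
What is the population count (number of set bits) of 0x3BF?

0x3BF = 1110111111
Count the 1s: 1 + 1 + 1 + 1 + 1 + 1 + 1 + 1 + 1 = 9

9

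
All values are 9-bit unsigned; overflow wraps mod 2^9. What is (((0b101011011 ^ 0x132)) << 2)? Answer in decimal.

0b101011011 = 101011011
0x132 = 100110010
→ ^ → 001101001 = 105
→ << 2 (mod 2^9) → 110100100 = 420

420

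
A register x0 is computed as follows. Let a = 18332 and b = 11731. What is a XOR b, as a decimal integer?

27215

18332 = 100011110011100
11731 = 010110111010011
XOR → 110101001001111 = 27215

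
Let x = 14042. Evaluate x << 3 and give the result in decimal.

14042 = 00011011011011010
shift left by 3 → 11011011011010000 = 112336
(equivalently, 14042 × 2^3 = 14042 × 8)

112336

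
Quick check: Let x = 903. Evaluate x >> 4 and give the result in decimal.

56

903 = 1110000111
shift right by 4 → 0000111000 = 56
(equivalently, floor(903 / 16))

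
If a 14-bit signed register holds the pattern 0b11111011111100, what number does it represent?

-260

pattern = 11111011111100 (MSB is 1 ⇒ negative)
Invert: 00000100000011, add 1 → 00000100000100 = 260, so the value is -260.
(Equivalently: 16124 - 2^14 = 16124 - 16384 = -260.)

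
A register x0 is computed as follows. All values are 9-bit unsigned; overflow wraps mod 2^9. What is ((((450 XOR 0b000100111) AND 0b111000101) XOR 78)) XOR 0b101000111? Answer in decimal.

450 = 111000010
0b000100111 = 000100111
→ XOR → 111100101 = 485
0b111000101 = 111000101
→ AND → 111000101 = 453
78 = 001001110
→ XOR → 110001011 = 395
0b101000111 = 101000111
→ XOR → 011001100 = 204

204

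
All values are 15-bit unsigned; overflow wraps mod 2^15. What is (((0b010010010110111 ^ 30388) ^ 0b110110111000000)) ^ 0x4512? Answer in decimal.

31441

0b010010010110111 = 010010010110111
30388 = 111011010110100
→ ^ → 101001000000011 = 20995
0b110110111000000 = 110110111000000
→ ^ → 011111111000011 = 16323
0x4512 = 100010100010010
→ ^ → 111101011010001 = 31441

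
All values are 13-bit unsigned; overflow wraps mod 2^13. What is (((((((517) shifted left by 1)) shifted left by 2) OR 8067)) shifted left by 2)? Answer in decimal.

517 = 0001000000101
→ shifted left by 1 (mod 2^13) → 0010000001010 = 1034
→ shifted left by 2 (mod 2^13) → 1000000101000 = 4136
8067 = 1111110000011
→ OR → 1111110101011 = 8107
→ shifted left by 2 (mod 2^13) → 1111010101100 = 7852

7852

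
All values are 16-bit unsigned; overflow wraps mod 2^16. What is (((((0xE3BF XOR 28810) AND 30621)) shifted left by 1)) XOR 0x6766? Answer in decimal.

0xE3BF = 1110001110111111
28810 = 0111000010001010
→ XOR → 1001001100110101 = 37685
30621 = 0111011110011101
→ AND → 0001001100010101 = 4885
→ shifted left by 1 (mod 2^16) → 0010011000101010 = 9770
0x6766 = 0110011101100110
→ XOR → 0100000101001100 = 16716

16716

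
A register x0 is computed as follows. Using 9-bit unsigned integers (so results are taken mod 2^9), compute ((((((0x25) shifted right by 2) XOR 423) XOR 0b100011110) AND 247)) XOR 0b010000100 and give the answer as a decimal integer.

52

0x25 = 000100101
→ shifted right by 2 → 000001001 = 9
423 = 110100111
→ XOR → 110101110 = 430
0b100011110 = 100011110
→ XOR → 010110000 = 176
247 = 011110111
→ AND → 010110000 = 176
0b010000100 = 010000100
→ XOR → 000110100 = 52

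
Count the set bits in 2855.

2855 = 101100100111
Count the 1s: 1 + 1 + 1 + 1 + 1 + 1 + 1 = 7

7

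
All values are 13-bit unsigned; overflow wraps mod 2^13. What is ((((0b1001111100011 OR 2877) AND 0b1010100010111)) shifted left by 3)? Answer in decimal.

2232

0b1001111100011 = 1001111100011
2877 = 0101100111101
→ OR → 1101111111111 = 7167
0b1010100010111 = 1010100010111
→ AND → 1000100010111 = 4375
→ shifted left by 3 (mod 2^13) → 0100010111000 = 2232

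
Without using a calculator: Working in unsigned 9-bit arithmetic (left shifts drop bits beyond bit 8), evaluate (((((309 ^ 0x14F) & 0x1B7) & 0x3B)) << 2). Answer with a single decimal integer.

200

309 = 100110101
0x14F = 101001111
→ ^ → 001111010 = 122
0x1B7 = 110110111
→ & → 000110010 = 50
0x3B = 000111011
→ & → 000110010 = 50
→ << 2 (mod 2^9) → 011001000 = 200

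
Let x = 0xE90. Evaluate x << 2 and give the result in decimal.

0xE90 = 00111010010000
shift left by 2 → 11101001000000 = 14912
(equivalently, 3728 × 2^2 = 3728 × 4)

14912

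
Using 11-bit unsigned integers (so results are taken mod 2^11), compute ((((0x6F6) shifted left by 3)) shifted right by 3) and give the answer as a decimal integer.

246

0x6F6 = 11011110110
→ shifted left by 3 (mod 2^11) → 11110110000 = 1968
→ shifted right by 3 → 00011110110 = 246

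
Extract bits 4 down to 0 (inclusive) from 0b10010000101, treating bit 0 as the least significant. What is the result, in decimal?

5

v = 10010000101
Shift right by 0: 10010000101
Mask low 5 bits: 00101 = 5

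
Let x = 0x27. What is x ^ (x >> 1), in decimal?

x = 100111 = 39
x>>1 = 010011
XOR  = 110100 = 52
(x ^ (x >> 1) gives the standard binary-reflected Gray code of x.)

52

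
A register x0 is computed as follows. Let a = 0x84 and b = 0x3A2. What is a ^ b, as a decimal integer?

806

0x84 = 0010000100
0x3A2 = 1110100010
XOR → 1100100110 = 806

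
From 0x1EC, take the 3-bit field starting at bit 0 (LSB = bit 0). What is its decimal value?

4

v = 00111101100
Shift right by 0: 00111101100
Mask low 3 bits: 100 = 4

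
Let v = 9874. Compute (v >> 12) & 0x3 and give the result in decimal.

2

v = 0010011010010010
Shift right by 12: 0010
Mask low 2 bits: 10 = 2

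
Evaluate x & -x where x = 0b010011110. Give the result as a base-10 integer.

x = 10011110 = 158
-x (two's complement) = …01100010
AND   = 00000010 = 2
(x & -x isolates the lowest set bit of x.)

2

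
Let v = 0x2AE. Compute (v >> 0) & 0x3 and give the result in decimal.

v = 1010101110
Shift right by 0: 1010101110
Mask low 2 bits: 10 = 2

2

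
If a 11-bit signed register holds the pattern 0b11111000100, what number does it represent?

-60

pattern = 11111000100 (MSB is 1 ⇒ negative)
Invert: 00000111011, add 1 → 00000111100 = 60, so the value is -60.
(Equivalently: 1988 - 2^11 = 1988 - 2048 = -60.)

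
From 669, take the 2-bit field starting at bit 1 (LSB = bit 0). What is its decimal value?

2

v = 1010011101
Shift right by 1: 101001110
Mask low 2 bits: 10 = 2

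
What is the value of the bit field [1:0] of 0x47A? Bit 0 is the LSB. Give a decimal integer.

v = 010001111010
Shift right by 0: 010001111010
Mask low 2 bits: 10 = 2

2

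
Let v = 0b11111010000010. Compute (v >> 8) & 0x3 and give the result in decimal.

2

v = 11111010000010
Shift right by 8: 111110
Mask low 2 bits: 10 = 2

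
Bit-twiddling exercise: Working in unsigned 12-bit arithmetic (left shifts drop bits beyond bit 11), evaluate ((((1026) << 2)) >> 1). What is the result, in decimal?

1026 = 010000000010
→ << 2 (mod 2^12) → 000000001000 = 8
→ >> 1 → 000000000100 = 4

4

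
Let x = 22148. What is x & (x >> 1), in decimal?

512

x = 101011010000100 = 22148
x>>1 = 010101101000010
AND  = 000001000000000 = 512
(x & (x >> 1) has a 1 wherever x has two consecutive 1 bits.)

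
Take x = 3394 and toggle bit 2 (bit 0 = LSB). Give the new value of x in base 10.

x = 0110101000010
bit 2 is currently 0; toggle it via x ^ (1 << 2) = x ^ 4
→ 0110101000110 = 3398

3398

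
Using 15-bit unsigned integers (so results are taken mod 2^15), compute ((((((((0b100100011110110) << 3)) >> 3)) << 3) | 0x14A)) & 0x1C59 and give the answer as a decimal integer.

0b100100011110110 = 100100011110110
→ << 3 (mod 2^15) → 100011110110000 = 18352
→ >> 3 → 000100011110110 = 2294
→ << 3 (mod 2^15) → 100011110110000 = 18352
0x14A = 000000101001010
→ | → 100011111111010 = 18426
0x1C59 = 001110001011001
→ & → 000010001011000 = 1112

1112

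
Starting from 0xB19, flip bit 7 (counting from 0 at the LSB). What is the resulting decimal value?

2969

x = 101100011001
bit 7 is currently 0; toggle it via x ^ (1 << 7) = x ^ 128
→ 101110011001 = 2969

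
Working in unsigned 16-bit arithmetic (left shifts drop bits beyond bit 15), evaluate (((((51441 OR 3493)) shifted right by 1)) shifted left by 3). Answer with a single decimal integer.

14288

51441 = 1100100011110001
3493 = 0000110110100101
→ OR → 1100110111110101 = 52725
→ shifted right by 1 → 0110011011111010 = 26362
→ shifted left by 3 (mod 2^16) → 0011011111010000 = 14288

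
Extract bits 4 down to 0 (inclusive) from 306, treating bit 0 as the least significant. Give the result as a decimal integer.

v = 00000100110010
Shift right by 0: 00000100110010
Mask low 5 bits: 10010 = 18

18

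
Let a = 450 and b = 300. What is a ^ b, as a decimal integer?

450 = 111000010
300 = 100101100
XOR → 011101110 = 238

238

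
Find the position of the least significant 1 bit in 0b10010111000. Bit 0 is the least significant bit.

3

0b10010111000 = 10010111000
Trailing zeros: 3, so the lowest set bit is bit 3 (value 8).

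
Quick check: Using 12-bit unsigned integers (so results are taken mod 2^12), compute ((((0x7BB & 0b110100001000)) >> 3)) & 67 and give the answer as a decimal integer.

0x7BB = 011110111011
0b110100001000 = 110100001000
→ & → 010100001000 = 1288
→ >> 3 → 000010100001 = 161
67 = 000001000011
→ & → 000000000001 = 1

1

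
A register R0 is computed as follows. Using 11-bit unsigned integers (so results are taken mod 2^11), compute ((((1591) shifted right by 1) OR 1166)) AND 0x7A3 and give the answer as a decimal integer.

1591 = 11000110111
→ shifted right by 1 → 01100011011 = 795
1166 = 10010001110
→ OR → 11110011111 = 1951
0x7A3 = 11110100011
→ AND → 11110000011 = 1923

1923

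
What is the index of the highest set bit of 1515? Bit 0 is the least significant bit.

1515 = 10111101011
The topmost 1 is at position 10 (since 2^10 = 1024 ≤ 1515 < 2048).

10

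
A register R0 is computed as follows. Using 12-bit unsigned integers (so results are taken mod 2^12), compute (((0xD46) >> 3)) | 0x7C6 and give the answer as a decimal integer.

2030

0xD46 = 110101000110
→ >> 3 → 000110101000 = 424
0x7C6 = 011111000110
→ | → 011111101110 = 2030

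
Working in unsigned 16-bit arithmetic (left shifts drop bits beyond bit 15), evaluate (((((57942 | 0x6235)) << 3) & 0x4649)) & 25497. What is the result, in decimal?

520

57942 = 1110001001010110
0x6235 = 0110001000110101
→ | → 1110001001110111 = 57975
→ << 3 (mod 2^16) → 0001001110111000 = 5048
0x4649 = 0100011001001001
→ & → 0000001000001000 = 520
25497 = 0110001110011001
→ & → 0000001000001000 = 520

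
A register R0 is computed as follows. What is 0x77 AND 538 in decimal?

18

0x77 = 0001110111
538 = 1000011010
AND → 0000010010 = 18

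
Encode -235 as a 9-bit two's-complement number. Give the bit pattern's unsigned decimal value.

277

235 in 9 bits: 011101011
Invert: 100010100
Add 1:  100010101 = 277
(Check: 2^9 - 235 = 512 - 235 = 277.)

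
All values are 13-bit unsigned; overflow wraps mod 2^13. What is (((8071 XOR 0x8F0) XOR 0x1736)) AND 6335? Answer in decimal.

8071 = 1111110000111
0x8F0 = 0100011110000
→ XOR → 1011101110111 = 6007
0x1736 = 1011100110110
→ XOR → 0000001000001 = 65
6335 = 1100010111111
→ AND → 0000000000001 = 1

1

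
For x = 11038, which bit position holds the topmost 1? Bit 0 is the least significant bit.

13

11038 = 10101100011110
The topmost 1 is at position 13 (since 2^13 = 8192 ≤ 11038 < 16384).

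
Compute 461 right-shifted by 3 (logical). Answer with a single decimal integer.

461 = 111001101
shift right by 3 → 000111001 = 57
(equivalently, floor(461 / 8))

57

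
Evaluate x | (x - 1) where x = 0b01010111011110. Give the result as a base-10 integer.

5599

x = 1010111011110 = 5598
x - 1 = 1010111011101
OR    = 1010111011111 = 5599
(x | (x - 1) sets all bits below the lowest set bit.)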